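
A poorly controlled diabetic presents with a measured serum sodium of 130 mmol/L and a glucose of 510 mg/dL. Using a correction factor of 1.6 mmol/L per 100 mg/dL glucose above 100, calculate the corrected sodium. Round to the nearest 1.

Corrected Na = measured Na + 1.6 · (glucose − 100)/100
= 130 + 1.6 · (510 − 100)/100
= 130 + 6.6
= 136.6 mmol/L

137 mmol/L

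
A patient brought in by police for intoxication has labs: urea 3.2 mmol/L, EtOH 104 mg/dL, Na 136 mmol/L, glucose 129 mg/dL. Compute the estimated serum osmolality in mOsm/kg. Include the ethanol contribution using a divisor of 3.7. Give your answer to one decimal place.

310.5 mOsm/kg

Calculated osmolality = 2·Na + glucose/18 + urea + ethanol/3.7
= 2·136 + 129/18 + 3.2 + 104/3.7
= 272 + 7.17 + 3.20 + 28.11
= 310.48 mOsm/kg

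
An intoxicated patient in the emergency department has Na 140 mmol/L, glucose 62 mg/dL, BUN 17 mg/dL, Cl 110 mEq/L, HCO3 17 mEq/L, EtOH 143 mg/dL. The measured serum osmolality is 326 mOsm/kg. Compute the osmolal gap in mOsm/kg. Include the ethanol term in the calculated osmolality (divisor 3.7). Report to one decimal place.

-2.2 mOsm/kg

Calculated osmolality = 2·Na + glucose/18 + BUN/2.8 + ethanol/3.7
= 2·140 + 62/18 + 17/2.8 + 143/3.7
= 280 + 3.44 + 6.07 + 38.65
= 328.16 mOsm/kg ≈ 328.2 mOsm/kg
Osmolar gap = measured − calculated = 326 − 328.2 = -2.2 mOsm/kg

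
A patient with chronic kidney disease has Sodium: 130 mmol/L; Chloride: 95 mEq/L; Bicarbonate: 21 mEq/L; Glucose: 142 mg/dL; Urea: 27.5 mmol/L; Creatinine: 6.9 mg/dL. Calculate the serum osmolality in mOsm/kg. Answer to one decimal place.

Calculated osmolality = 2·Na + glucose/18 + urea
= 2·130 + 142/18 + 27.5
= 260 + 7.89 + 27.50
= 295.39 mOsm/kg

295.4 mOsm/kg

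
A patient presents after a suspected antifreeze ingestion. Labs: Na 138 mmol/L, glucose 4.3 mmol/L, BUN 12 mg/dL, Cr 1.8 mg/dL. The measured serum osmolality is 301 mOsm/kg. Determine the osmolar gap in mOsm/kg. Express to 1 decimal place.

16.4 mOsm/kg

Calculated osmolality = 2·Na + glucose + BUN/2.8
= 2·138 + 4.3 + 12/2.8
= 276 + 4.30 + 4.29
= 284.59 mOsm/kg ≈ 284.6 mOsm/kg
Osmolar gap = measured − calculated = 301 − 284.6 = 16.4 mOsm/kg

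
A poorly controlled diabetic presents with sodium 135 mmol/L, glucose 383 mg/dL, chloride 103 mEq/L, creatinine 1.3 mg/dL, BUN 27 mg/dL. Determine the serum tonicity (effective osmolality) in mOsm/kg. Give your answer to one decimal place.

291.3 mOsm/kg

Effective osmolality excludes urea (freely permeant across cell membranes):
2·Na + glucose/18
= 2·135 + 383/18
= 270 + 21.28
= 291.28 mOsm/kg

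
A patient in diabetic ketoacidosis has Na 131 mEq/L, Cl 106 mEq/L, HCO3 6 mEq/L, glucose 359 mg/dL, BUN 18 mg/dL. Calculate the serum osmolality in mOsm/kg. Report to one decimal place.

288.4 mOsm/kg

Calculated osmolality = 2·Na + glucose/18 + BUN/2.8
= 2·131 + 359/18 + 18/2.8
= 262 + 19.94 + 6.43
= 288.37 mOsm/kg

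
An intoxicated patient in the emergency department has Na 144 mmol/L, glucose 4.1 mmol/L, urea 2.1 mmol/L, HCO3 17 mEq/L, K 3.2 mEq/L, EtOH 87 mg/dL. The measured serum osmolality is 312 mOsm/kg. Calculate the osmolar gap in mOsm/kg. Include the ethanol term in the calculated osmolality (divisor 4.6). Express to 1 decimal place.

Calculated osmolality = 2·Na + glucose + urea + ethanol/4.6
= 2·144 + 4.1 + 2.1 + 87/4.6
= 288 + 4.10 + 2.10 + 18.91
= 313.11 mOsm/kg ≈ 313.1 mOsm/kg
Osmolar gap = measured − calculated = 312 − 313.1 = -1.1 mOsm/kg

-1.1 mOsm/kg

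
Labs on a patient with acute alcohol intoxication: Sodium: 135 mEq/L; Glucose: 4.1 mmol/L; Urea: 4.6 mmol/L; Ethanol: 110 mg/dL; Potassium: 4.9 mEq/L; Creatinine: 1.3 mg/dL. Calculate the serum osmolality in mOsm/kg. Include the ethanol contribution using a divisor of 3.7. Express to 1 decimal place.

Calculated osmolality = 2·Na + glucose + urea + ethanol/3.7
= 2·135 + 4.1 + 4.6 + 110/3.7
= 270 + 4.10 + 4.60 + 29.73
= 308.43 mOsm/kg

308.4 mOsm/kg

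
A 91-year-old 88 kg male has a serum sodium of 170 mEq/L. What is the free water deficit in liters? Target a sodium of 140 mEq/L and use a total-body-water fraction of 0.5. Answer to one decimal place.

TBW = 0.5 · 88 = 44 L
Free water deficit = TBW · (Na/140 − 1)
= 44 · (170/140 − 1)
= 44 · 0.2143
= 9.43 L

9.4 L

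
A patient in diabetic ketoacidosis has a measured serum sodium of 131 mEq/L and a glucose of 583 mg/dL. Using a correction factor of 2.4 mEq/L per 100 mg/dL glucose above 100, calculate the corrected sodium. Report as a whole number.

Corrected Na = measured Na + 2.4 · (glucose − 100)/100
= 131 + 2.4 · (583 − 100)/100
= 131 + 11.6
= 142.6 mEq/L

143 mEq/L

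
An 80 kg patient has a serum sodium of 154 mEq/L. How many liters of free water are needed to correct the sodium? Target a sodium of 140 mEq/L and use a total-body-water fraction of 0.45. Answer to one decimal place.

3.6 L

TBW = 0.45 · 80 = 36 L
Free water deficit = TBW · (Na/140 − 1)
= 36 · (154/140 − 1)
= 36 · 0.1
= 3.6 L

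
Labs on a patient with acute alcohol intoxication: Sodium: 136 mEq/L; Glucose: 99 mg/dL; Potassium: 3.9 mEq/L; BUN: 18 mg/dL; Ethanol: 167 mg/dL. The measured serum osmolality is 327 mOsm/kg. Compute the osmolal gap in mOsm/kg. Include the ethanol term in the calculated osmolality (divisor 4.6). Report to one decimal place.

Calculated osmolality = 2·Na + glucose/18 + BUN/2.8 + ethanol/4.6
= 2·136 + 99/18 + 18/2.8 + 167/4.6
= 272 + 5.50 + 6.43 + 36.30
= 320.23 mOsm/kg ≈ 320.2 mOsm/kg
Osmolar gap = measured − calculated = 327 − 320.2 = 6.8 mOsm/kg

6.8 mOsm/kg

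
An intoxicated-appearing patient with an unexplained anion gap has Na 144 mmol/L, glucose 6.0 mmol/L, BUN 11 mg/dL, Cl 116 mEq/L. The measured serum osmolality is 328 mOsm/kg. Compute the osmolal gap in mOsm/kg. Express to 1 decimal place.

Calculated osmolality = 2·Na + glucose + BUN/2.8
= 2·144 + 6 + 11/2.8
= 288 + 6 + 3.93
= 297.93 mOsm/kg ≈ 297.9 mOsm/kg
Osmolar gap = measured − calculated = 328 − 297.9 = 30.1 mOsm/kg

30.1 mOsm/kg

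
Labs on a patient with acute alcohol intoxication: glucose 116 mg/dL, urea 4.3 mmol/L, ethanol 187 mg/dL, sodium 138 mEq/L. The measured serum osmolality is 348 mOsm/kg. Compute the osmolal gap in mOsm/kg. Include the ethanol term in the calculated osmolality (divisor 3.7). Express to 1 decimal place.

10.7 mOsm/kg

Calculated osmolality = 2·Na + glucose/18 + urea + ethanol/3.7
= 2·138 + 116/18 + 4.3 + 187/3.7
= 276 + 6.44 + 4.30 + 50.54
= 337.28 mOsm/kg ≈ 337.3 mOsm/kg
Osmolar gap = measured − calculated = 348 − 337.3 = 10.7 mOsm/kg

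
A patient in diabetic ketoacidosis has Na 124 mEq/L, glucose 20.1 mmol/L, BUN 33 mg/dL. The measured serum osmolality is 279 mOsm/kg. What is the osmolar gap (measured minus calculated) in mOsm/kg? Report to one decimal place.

Calculated osmolality = 2·Na + glucose + BUN/2.8
= 2·124 + 20.1 + 33/2.8
= 248 + 20.10 + 11.79
= 279.89 mOsm/kg ≈ 279.9 mOsm/kg
Osmolar gap = measured − calculated = 279 − 279.9 = -0.9 mOsm/kg

-0.9 mOsm/kg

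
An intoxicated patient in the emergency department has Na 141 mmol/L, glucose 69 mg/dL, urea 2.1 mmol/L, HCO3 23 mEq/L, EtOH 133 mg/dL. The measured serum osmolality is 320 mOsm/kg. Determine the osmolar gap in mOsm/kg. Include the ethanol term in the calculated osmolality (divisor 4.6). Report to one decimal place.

Calculated osmolality = 2·Na + glucose/18 + urea + ethanol/4.6
= 2·141 + 69/18 + 2.1 + 133/4.6
= 282 + 3.83 + 2.10 + 28.91
= 316.84 mOsm/kg ≈ 316.8 mOsm/kg
Osmolar gap = measured − calculated = 320 − 316.8 = 3.2 mOsm/kg

3.2 mOsm/kg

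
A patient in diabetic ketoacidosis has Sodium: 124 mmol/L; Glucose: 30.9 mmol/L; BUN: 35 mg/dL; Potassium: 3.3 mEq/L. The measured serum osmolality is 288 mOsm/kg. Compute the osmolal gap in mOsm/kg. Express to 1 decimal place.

-3.4 mOsm/kg

Calculated osmolality = 2·Na + glucose + BUN/2.8
= 2·124 + 30.9 + 35/2.8
= 248 + 30.90 + 12.50
= 291.4 mOsm/kg ≈ 291.4 mOsm/kg
Osmolar gap = measured − calculated = 288 − 291.4 = -3.4 mOsm/kg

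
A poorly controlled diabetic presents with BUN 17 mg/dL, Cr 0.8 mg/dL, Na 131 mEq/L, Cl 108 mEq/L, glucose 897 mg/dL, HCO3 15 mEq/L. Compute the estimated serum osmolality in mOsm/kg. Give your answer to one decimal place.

Calculated osmolality = 2·Na + glucose/18 + BUN/2.8
= 2·131 + 897/18 + 17/2.8
= 262 + 49.83 + 6.07
= 317.9 mOsm/kg

317.9 mOsm/kg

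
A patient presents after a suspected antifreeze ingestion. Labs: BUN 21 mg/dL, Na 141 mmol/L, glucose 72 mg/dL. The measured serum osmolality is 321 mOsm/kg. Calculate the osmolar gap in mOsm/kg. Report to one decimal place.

Calculated osmolality = 2·Na + glucose/18 + BUN/2.8
= 2·141 + 72/18 + 21/2.8
= 282 + 4 + 7.50
= 293.5 mOsm/kg ≈ 293.5 mOsm/kg
Osmolar gap = measured − calculated = 321 − 293.5 = 27.5 mOsm/kg

27.5 mOsm/kg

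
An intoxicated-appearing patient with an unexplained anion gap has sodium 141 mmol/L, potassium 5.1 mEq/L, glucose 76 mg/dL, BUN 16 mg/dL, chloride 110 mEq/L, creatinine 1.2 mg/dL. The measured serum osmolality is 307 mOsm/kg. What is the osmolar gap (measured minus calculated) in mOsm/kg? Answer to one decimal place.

Calculated osmolality = 2·Na + glucose/18 + BUN/2.8
= 2·141 + 76/18 + 16/2.8
= 282 + 4.22 + 5.71
= 291.93 mOsm/kg ≈ 291.9 mOsm/kg
Osmolar gap = measured − calculated = 307 − 291.9 = 15.1 mOsm/kg

15.1 mOsm/kg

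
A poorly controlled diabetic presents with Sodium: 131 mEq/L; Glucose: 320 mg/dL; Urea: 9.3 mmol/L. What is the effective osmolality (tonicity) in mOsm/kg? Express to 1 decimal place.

279.8 mOsm/kg

Effective osmolality excludes urea (freely permeant across cell membranes):
2·Na + glucose/18
= 2·131 + 320/18
= 262 + 17.78
= 279.78 mOsm/kg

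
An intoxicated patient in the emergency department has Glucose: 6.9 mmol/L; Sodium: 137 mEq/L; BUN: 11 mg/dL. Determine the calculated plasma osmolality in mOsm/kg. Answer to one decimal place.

284.8 mOsm/kg

Calculated osmolality = 2·Na + glucose + BUN/2.8
= 2·137 + 6.9 + 11/2.8
= 274 + 6.90 + 3.93
= 284.83 mOsm/kg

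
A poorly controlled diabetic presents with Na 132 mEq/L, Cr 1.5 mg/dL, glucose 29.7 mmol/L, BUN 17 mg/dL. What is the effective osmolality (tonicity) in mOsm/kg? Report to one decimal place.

Effective osmolality excludes urea (freely permeant across cell membranes):
2·Na + glucose
= 2·132 + 29.7
= 264 + 29.7
= 293.7 mOsm/kg

293.7 mOsm/kg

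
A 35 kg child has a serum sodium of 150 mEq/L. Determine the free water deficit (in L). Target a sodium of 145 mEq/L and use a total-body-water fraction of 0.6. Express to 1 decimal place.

TBW = 0.6 · 35 = 21 L
Free water deficit = TBW · (Na/145 − 1)
= 21 · (150/145 − 1)
= 21 · 0.0345
= 0.72 L

0.7 L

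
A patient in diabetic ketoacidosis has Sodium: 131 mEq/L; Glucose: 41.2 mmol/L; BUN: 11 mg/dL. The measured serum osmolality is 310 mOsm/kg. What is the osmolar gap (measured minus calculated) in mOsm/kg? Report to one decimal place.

Calculated osmolality = 2·Na + glucose + BUN/2.8
= 2·131 + 41.2 + 11/2.8
= 262 + 41.20 + 3.93
= 307.13 mOsm/kg ≈ 307.1 mOsm/kg
Osmolar gap = measured − calculated = 310 − 307.1 = 2.9 mOsm/kg

2.9 mOsm/kg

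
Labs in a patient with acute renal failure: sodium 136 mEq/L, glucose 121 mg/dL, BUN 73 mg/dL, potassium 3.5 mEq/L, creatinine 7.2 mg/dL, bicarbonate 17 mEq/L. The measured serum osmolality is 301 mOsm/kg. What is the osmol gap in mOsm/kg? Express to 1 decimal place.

-3.8 mOsm/kg

Calculated osmolality = 2·Na + glucose/18 + BUN/2.8
= 2·136 + 121/18 + 73/2.8
= 272 + 6.72 + 26.07
= 304.79 mOsm/kg ≈ 304.8 mOsm/kg
Osmolar gap = measured − calculated = 301 − 304.8 = -3.8 mOsm/kg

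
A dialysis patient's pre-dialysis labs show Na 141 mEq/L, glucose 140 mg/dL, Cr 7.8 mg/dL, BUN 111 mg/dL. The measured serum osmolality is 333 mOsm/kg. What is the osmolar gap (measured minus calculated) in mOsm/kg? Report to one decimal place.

Calculated osmolality = 2·Na + glucose/18 + BUN/2.8
= 2·141 + 140/18 + 111/2.8
= 282 + 7.78 + 39.64
= 329.42 mOsm/kg ≈ 329.4 mOsm/kg
Osmolar gap = measured − calculated = 333 − 329.4 = 3.6 mOsm/kg

3.6 mOsm/kg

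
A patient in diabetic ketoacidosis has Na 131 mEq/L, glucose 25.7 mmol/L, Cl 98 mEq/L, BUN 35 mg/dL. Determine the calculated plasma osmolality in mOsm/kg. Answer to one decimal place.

300.2 mOsm/kg

Calculated osmolality = 2·Na + glucose + BUN/2.8
= 2·131 + 25.7 + 35/2.8
= 262 + 25.70 + 12.50
= 300.2 mOsm/kg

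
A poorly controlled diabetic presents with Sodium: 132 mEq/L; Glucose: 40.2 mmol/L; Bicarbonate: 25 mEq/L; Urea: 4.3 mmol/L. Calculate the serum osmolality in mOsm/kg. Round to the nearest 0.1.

Calculated osmolality = 2·Na + glucose + urea
= 2·132 + 40.2 + 4.3
= 264 + 40.20 + 4.30
= 308.5 mOsm/kg

308.5 mOsm/kg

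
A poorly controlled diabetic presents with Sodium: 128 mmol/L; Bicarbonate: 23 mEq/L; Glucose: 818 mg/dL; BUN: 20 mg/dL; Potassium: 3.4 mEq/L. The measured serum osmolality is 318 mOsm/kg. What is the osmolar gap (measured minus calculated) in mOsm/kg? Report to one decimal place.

Calculated osmolality = 2·Na + glucose/18 + BUN/2.8
= 2·128 + 818/18 + 20/2.8
= 256 + 45.44 + 7.14
= 308.58 mOsm/kg ≈ 308.6 mOsm/kg
Osmolar gap = measured − calculated = 318 − 308.6 = 9.4 mOsm/kg

9.4 mOsm/kg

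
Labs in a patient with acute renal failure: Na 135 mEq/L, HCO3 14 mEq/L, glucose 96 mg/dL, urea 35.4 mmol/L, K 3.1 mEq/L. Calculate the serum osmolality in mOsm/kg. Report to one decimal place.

Calculated osmolality = 2·Na + glucose/18 + urea
= 2·135 + 96/18 + 35.4
= 270 + 5.33 + 35.40
= 310.73 mOsm/kg

310.7 mOsm/kg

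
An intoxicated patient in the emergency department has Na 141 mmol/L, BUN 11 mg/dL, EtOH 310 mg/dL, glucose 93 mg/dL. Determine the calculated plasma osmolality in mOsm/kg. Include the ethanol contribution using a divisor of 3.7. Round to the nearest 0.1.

Calculated osmolality = 2·Na + glucose/18 + BUN/2.8 + ethanol/3.7
= 2·141 + 93/18 + 11/2.8 + 310/3.7
= 282 + 5.17 + 3.93 + 83.78
= 374.88 mOsm/kg

374.9 mOsm/kg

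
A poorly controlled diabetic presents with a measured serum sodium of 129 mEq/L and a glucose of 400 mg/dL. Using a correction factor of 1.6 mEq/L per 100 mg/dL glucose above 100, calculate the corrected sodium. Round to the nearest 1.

Corrected Na = measured Na + 1.6 · (glucose − 100)/100
= 129 + 1.6 · (400 − 100)/100
= 129 + 4.8
= 133.8 mEq/L

134 mEq/L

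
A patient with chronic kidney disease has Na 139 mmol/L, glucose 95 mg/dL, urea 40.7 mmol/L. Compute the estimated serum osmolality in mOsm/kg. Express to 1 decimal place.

324.0 mOsm/kg

Calculated osmolality = 2·Na + glucose/18 + urea
= 2·139 + 95/18 + 40.7
= 278 + 5.28 + 40.70
= 323.98 mOsm/kg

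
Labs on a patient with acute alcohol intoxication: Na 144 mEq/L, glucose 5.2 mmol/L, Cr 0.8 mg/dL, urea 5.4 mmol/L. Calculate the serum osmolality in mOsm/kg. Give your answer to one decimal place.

Calculated osmolality = 2·Na + glucose + urea
= 2·144 + 5.2 + 5.4
= 288 + 5.20 + 5.40
= 298.6 mOsm/kg

298.6 mOsm/kg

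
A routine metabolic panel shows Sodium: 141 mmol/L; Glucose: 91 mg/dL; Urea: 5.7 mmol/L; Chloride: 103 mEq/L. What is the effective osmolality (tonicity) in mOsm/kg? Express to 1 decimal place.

287.1 mOsm/kg

Effective osmolality excludes urea (freely permeant across cell membranes):
2·Na + glucose/18
= 2·141 + 91/18
= 282 + 5.06
= 287.06 mOsm/kg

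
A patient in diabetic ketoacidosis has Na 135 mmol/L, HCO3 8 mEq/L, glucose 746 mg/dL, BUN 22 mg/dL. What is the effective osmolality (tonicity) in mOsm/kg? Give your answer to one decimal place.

Effective osmolality excludes urea (freely permeant across cell membranes):
2·Na + glucose/18
= 2·135 + 746/18
= 270 + 41.44
= 311.44 mOsm/kg

311.4 mOsm/kg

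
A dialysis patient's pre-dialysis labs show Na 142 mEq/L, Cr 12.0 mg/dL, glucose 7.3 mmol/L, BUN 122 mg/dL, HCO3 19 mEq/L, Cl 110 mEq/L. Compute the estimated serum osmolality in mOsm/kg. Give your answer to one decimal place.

Calculated osmolality = 2·Na + glucose + BUN/2.8
= 2·142 + 7.3 + 122/2.8
= 284 + 7.30 + 43.57
= 334.87 mOsm/kg

334.9 mOsm/kg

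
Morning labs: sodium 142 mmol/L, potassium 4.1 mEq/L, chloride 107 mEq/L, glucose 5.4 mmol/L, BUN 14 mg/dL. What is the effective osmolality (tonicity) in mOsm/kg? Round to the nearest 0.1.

289.4 mOsm/kg

Effective osmolality excludes urea (freely permeant across cell membranes):
2·Na + glucose
= 2·142 + 5.4
= 284 + 5.4
= 289.4 mOsm/kg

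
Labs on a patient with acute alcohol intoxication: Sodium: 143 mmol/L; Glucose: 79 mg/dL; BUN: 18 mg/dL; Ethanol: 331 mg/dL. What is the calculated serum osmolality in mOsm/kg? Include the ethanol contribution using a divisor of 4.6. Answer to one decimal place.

Calculated osmolality = 2·Na + glucose/18 + BUN/2.8 + ethanol/4.6
= 2·143 + 79/18 + 18/2.8 + 331/4.6
= 286 + 4.39 + 6.43 + 71.96
= 368.78 mOsm/kg

368.8 mOsm/kg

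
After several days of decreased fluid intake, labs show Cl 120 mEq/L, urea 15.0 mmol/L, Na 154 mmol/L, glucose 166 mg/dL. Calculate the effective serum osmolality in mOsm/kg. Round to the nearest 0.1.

317.2 mOsm/kg

Effective osmolality excludes urea (freely permeant across cell membranes):
2·Na + glucose/18
= 2·154 + 166/18
= 308 + 9.22
= 317.22 mOsm/kg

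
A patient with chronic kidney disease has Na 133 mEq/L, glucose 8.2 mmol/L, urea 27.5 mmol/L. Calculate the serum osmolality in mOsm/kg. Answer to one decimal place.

301.7 mOsm/kg

Calculated osmolality = 2·Na + glucose + urea
= 2·133 + 8.2 + 27.5
= 266 + 8.20 + 27.50
= 301.7 mOsm/kg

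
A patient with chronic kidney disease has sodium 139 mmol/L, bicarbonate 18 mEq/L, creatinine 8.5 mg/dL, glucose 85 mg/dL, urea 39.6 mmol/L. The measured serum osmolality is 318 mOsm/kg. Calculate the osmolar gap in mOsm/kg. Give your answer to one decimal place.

Calculated osmolality = 2·Na + glucose/18 + urea
= 2·139 + 85/18 + 39.6
= 278 + 4.72 + 39.60
= 322.32 mOsm/kg ≈ 322.3 mOsm/kg
Osmolar gap = measured − calculated = 318 − 322.3 = -4.3 mOsm/kg

-4.3 mOsm/kg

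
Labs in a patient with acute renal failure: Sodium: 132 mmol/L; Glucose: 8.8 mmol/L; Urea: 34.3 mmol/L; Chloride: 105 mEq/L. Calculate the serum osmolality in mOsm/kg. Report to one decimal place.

Calculated osmolality = 2·Na + glucose + urea
= 2·132 + 8.8 + 34.3
= 264 + 8.80 + 34.30
= 307.1 mOsm/kg

307.1 mOsm/kg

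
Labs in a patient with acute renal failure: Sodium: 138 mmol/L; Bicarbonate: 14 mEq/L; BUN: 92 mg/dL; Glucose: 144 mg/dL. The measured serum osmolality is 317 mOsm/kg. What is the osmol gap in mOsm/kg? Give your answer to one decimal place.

Calculated osmolality = 2·Na + glucose/18 + BUN/2.8
= 2·138 + 144/18 + 92/2.8
= 276 + 8 + 32.86
= 316.86 mOsm/kg ≈ 316.9 mOsm/kg
Osmolar gap = measured − calculated = 317 − 316.9 = 0.1 mOsm/kg

0.1 mOsm/kg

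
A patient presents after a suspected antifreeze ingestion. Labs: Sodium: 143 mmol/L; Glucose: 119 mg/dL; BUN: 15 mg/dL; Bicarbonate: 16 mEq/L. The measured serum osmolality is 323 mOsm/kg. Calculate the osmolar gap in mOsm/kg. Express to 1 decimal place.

Calculated osmolality = 2·Na + glucose/18 + BUN/2.8
= 2·143 + 119/18 + 15/2.8
= 286 + 6.61 + 5.36
= 297.97 mOsm/kg ≈ 298.0 mOsm/kg
Osmolar gap = measured − calculated = 323 − 298.0 = 25.0 mOsm/kg

25.0 mOsm/kg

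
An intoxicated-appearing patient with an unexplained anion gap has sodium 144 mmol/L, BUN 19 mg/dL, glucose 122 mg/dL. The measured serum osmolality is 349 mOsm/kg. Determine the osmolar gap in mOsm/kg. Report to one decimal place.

Calculated osmolality = 2·Na + glucose/18 + BUN/2.8
= 2·144 + 122/18 + 19/2.8
= 288 + 6.78 + 6.79
= 301.57 mOsm/kg ≈ 301.6 mOsm/kg
Osmolar gap = measured − calculated = 349 − 301.6 = 47.4 mOsm/kg

47.4 mOsm/kg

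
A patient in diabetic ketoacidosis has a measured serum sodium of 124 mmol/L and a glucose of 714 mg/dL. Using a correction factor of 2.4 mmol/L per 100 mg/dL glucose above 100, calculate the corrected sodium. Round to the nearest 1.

139 mmol/L

Corrected Na = measured Na + 2.4 · (glucose − 100)/100
= 124 + 2.4 · (714 − 100)/100
= 124 + 14.7
= 138.7 mmol/L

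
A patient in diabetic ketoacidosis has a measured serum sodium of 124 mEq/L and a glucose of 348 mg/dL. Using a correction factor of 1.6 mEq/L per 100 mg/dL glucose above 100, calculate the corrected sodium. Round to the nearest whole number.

Corrected Na = measured Na + 1.6 · (glucose − 100)/100
= 124 + 1.6 · (348 − 100)/100
= 124 + 4
= 128 mEq/L

128 mEq/L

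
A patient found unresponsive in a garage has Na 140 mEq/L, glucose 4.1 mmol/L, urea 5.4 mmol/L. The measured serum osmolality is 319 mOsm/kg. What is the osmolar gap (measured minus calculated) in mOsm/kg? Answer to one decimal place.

29.5 mOsm/kg

Calculated osmolality = 2·Na + glucose + urea
= 2·140 + 4.1 + 5.4
= 280 + 4.10 + 5.40
= 289.5 mOsm/kg ≈ 289.5 mOsm/kg
Osmolar gap = measured − calculated = 319 − 289.5 = 29.5 mOsm/kg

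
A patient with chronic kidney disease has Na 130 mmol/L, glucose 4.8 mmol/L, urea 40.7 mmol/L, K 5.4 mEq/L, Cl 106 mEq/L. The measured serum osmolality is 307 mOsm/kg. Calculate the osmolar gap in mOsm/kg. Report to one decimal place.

Calculated osmolality = 2·Na + glucose + urea
= 2·130 + 4.8 + 40.7
= 260 + 4.80 + 40.70
= 305.5 mOsm/kg ≈ 305.5 mOsm/kg
Osmolar gap = measured − calculated = 307 − 305.5 = 1.5 mOsm/kg

1.5 mOsm/kg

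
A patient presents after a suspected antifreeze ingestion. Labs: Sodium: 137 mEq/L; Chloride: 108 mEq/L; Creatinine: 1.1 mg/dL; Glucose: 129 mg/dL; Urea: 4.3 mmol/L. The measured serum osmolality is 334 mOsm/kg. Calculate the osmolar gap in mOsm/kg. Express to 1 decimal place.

48.5 mOsm/kg

Calculated osmolality = 2·Na + glucose/18 + urea
= 2·137 + 129/18 + 4.3
= 274 + 7.17 + 4.30
= 285.47 mOsm/kg ≈ 285.5 mOsm/kg
Osmolar gap = measured − calculated = 334 − 285.5 = 48.5 mOsm/kg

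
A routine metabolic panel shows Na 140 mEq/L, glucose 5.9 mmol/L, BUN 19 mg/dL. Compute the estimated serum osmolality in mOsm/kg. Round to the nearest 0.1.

Calculated osmolality = 2·Na + glucose + BUN/2.8
= 2·140 + 5.9 + 19/2.8
= 280 + 5.90 + 6.79
= 292.69 mOsm/kg

292.7 mOsm/kg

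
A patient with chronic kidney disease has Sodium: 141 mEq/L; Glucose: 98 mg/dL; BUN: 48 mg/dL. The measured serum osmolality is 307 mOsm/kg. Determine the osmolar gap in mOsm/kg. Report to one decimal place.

Calculated osmolality = 2·Na + glucose/18 + BUN/2.8
= 2·141 + 98/18 + 48/2.8
= 282 + 5.44 + 17.14
= 304.58 mOsm/kg ≈ 304.6 mOsm/kg
Osmolar gap = measured − calculated = 307 − 304.6 = 2.4 mOsm/kg

2.4 mOsm/kg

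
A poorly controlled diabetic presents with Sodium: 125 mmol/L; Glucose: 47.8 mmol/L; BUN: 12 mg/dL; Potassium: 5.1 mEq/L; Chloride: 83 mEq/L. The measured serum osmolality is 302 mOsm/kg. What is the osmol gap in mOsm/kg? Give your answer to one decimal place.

-0.1 mOsm/kg

Calculated osmolality = 2·Na + glucose + BUN/2.8
= 2·125 + 47.8 + 12/2.8
= 250 + 47.80 + 4.29
= 302.09 mOsm/kg ≈ 302.1 mOsm/kg
Osmolar gap = measured − calculated = 302 − 302.1 = -0.1 mOsm/kg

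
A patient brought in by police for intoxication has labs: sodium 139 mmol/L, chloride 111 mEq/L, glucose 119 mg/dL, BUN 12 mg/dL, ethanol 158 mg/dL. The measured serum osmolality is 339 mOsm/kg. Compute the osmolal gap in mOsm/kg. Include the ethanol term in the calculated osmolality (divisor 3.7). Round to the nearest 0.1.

Calculated osmolality = 2·Na + glucose/18 + BUN/2.8 + ethanol/3.7
= 2·139 + 119/18 + 12/2.8 + 158/3.7
= 278 + 6.61 + 4.29 + 42.70
= 331.6 mOsm/kg ≈ 331.6 mOsm/kg
Osmolar gap = measured − calculated = 339 − 331.6 = 7.4 mOsm/kg

7.4 mOsm/kg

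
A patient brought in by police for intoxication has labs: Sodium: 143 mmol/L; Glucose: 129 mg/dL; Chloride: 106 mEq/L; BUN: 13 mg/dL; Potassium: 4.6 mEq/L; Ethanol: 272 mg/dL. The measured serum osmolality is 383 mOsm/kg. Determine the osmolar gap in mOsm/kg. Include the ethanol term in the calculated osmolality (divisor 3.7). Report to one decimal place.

Calculated osmolality = 2·Na + glucose/18 + BUN/2.8 + ethanol/3.7
= 2·143 + 129/18 + 13/2.8 + 272/3.7
= 286 + 7.17 + 4.64 + 73.51
= 371.32 mOsm/kg ≈ 371.3 mOsm/kg
Osmolar gap = measured − calculated = 383 − 371.3 = 11.7 mOsm/kg

11.7 mOsm/kg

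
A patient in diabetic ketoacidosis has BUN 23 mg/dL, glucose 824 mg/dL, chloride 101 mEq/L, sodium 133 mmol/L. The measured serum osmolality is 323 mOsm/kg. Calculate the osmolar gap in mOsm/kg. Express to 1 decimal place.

3.0 mOsm/kg

Calculated osmolality = 2·Na + glucose/18 + BUN/2.8
= 2·133 + 824/18 + 23/2.8
= 266 + 45.78 + 8.21
= 319.99 mOsm/kg ≈ 320.0 mOsm/kg
Osmolar gap = measured − calculated = 323 − 320.0 = 3.0 mOsm/kg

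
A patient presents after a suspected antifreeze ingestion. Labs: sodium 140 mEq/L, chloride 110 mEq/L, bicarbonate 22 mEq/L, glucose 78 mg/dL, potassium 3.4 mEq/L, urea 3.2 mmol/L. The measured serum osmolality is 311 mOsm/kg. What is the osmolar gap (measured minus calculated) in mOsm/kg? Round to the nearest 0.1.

Calculated osmolality = 2·Na + glucose/18 + urea
= 2·140 + 78/18 + 3.2
= 280 + 4.33 + 3.20
= 287.53 mOsm/kg ≈ 287.5 mOsm/kg
Osmolar gap = measured − calculated = 311 − 287.5 = 23.5 mOsm/kg

23.5 mOsm/kg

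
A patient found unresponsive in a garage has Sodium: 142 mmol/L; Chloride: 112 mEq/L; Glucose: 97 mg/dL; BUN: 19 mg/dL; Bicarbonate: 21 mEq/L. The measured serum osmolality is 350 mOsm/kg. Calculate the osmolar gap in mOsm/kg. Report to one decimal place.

53.8 mOsm/kg

Calculated osmolality = 2·Na + glucose/18 + BUN/2.8
= 2·142 + 97/18 + 19/2.8
= 284 + 5.39 + 6.79
= 296.18 mOsm/kg ≈ 296.2 mOsm/kg
Osmolar gap = measured − calculated = 350 − 296.2 = 53.8 mOsm/kg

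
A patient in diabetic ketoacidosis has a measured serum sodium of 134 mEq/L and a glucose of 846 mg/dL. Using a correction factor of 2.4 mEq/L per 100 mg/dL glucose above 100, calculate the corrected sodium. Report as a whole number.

Corrected Na = measured Na + 2.4 · (glucose − 100)/100
= 134 + 2.4 · (846 − 100)/100
= 134 + 17.9
= 151.9 mEq/L

152 mEq/L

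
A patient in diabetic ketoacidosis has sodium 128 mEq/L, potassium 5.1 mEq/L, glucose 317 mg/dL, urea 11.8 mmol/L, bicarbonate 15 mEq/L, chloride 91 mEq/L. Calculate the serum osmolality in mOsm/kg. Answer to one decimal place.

285.4 mOsm/kg

Calculated osmolality = 2·Na + glucose/18 + urea
= 2·128 + 317/18 + 11.8
= 256 + 17.61 + 11.80
= 285.41 mOsm/kg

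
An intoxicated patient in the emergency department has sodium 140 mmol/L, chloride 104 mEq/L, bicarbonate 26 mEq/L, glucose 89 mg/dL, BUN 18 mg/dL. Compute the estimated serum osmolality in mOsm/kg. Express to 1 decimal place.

291.4 mOsm/kg

Calculated osmolality = 2·Na + glucose/18 + BUN/2.8
= 2·140 + 89/18 + 18/2.8
= 280 + 4.94 + 6.43
= 291.37 mOsm/kg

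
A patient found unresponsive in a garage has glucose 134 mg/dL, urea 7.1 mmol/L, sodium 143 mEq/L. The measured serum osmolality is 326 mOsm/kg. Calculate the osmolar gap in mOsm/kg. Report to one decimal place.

25.5 mOsm/kg

Calculated osmolality = 2·Na + glucose/18 + urea
= 2·143 + 134/18 + 7.1
= 286 + 7.44 + 7.10
= 300.54 mOsm/kg ≈ 300.5 mOsm/kg
Osmolar gap = measured − calculated = 326 − 300.5 = 25.5 mOsm/kg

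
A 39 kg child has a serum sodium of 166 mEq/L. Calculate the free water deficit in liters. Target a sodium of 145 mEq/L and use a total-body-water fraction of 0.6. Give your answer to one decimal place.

TBW = 0.6 · 39 = 23.4 L
Free water deficit = TBW · (Na/145 − 1)
= 23.4 · (166/145 − 1)
= 23.4 · 0.1448
= 3.39 L

3.4 L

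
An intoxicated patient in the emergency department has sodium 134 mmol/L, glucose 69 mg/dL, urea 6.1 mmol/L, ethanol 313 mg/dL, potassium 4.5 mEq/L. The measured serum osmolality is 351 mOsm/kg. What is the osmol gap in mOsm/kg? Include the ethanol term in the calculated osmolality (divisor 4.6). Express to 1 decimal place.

5.0 mOsm/kg

Calculated osmolality = 2·Na + glucose/18 + urea + ethanol/4.6
= 2·134 + 69/18 + 6.1 + 313/4.6
= 268 + 3.83 + 6.10 + 68.04
= 345.97 mOsm/kg ≈ 346.0 mOsm/kg
Osmolar gap = measured − calculated = 351 − 346.0 = 5.0 mOsm/kg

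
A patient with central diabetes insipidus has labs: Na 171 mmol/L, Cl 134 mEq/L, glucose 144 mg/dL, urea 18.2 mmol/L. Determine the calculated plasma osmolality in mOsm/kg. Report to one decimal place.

Calculated osmolality = 2·Na + glucose/18 + urea
= 2·171 + 144/18 + 18.2
= 342 + 8 + 18.20
= 368.2 mOsm/kg

368.2 mOsm/kg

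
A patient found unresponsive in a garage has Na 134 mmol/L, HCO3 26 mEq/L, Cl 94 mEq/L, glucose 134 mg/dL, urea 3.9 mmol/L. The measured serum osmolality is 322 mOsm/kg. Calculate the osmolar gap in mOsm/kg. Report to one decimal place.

Calculated osmolality = 2·Na + glucose/18 + urea
= 2·134 + 134/18 + 3.9
= 268 + 7.44 + 3.90
= 279.34 mOsm/kg ≈ 279.3 mOsm/kg
Osmolar gap = measured − calculated = 322 − 279.3 = 42.7 mOsm/kg

42.7 mOsm/kg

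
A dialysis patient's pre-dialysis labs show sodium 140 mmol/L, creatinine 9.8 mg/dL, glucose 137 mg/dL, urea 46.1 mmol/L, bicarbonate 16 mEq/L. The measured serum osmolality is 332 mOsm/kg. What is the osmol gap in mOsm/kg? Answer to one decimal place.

-1.7 mOsm/kg

Calculated osmolality = 2·Na + glucose/18 + urea
= 2·140 + 137/18 + 46.1
= 280 + 7.61 + 46.10
= 333.71 mOsm/kg ≈ 333.7 mOsm/kg
Osmolar gap = measured − calculated = 332 − 333.7 = -1.7 mOsm/kg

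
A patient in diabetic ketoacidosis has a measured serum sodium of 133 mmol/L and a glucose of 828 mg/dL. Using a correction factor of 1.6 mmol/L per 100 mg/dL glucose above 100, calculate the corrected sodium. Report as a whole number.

Corrected Na = measured Na + 1.6 · (glucose − 100)/100
= 133 + 1.6 · (828 − 100)/100
= 133 + 11.6
= 144.6 mmol/L

145 mmol/L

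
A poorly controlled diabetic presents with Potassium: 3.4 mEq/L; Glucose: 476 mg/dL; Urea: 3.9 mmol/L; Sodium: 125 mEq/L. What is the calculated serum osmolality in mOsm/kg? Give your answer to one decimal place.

280.3 mOsm/kg

Calculated osmolality = 2·Na + glucose/18 + urea
= 2·125 + 476/18 + 3.9
= 250 + 26.44 + 3.90
= 280.34 mOsm/kg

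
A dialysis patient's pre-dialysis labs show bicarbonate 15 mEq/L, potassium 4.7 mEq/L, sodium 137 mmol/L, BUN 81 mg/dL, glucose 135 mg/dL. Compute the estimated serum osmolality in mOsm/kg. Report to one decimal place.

Calculated osmolality = 2·Na + glucose/18 + BUN/2.8
= 2·137 + 135/18 + 81/2.8
= 274 + 7.50 + 28.93
= 310.43 mOsm/kg

310.4 mOsm/kg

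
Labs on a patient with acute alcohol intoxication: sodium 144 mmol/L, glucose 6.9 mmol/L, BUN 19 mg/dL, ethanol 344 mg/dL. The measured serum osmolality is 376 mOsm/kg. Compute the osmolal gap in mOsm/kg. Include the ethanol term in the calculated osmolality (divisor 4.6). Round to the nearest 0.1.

Calculated osmolality = 2·Na + glucose + BUN/2.8 + ethanol/4.6
= 2·144 + 6.9 + 19/2.8 + 344/4.6
= 288 + 6.90 + 6.79 + 74.78
= 376.47 mOsm/kg ≈ 376.5 mOsm/kg
Osmolar gap = measured − calculated = 376 − 376.5 = -0.5 mOsm/kg

-0.5 mOsm/kg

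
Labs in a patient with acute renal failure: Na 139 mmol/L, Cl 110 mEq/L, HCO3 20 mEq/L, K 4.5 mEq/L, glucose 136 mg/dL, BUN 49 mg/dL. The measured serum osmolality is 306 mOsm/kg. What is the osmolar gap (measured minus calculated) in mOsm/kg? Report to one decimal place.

2.9 mOsm/kg

Calculated osmolality = 2·Na + glucose/18 + BUN/2.8
= 2·139 + 136/18 + 49/2.8
= 278 + 7.56 + 17.50
= 303.06 mOsm/kg ≈ 303.1 mOsm/kg
Osmolar gap = measured − calculated = 306 − 303.1 = 2.9 mOsm/kg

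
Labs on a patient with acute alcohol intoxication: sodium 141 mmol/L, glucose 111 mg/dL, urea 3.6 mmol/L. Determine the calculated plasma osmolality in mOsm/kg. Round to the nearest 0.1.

Calculated osmolality = 2·Na + glucose/18 + urea
= 2·141 + 111/18 + 3.6
= 282 + 6.17 + 3.60
= 291.77 mOsm/kg

291.8 mOsm/kg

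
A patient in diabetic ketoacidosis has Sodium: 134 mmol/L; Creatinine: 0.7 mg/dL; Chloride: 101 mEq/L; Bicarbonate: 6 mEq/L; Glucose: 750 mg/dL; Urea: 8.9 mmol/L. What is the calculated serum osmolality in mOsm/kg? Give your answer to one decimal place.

Calculated osmolality = 2·Na + glucose/18 + urea
= 2·134 + 750/18 + 8.9
= 268 + 41.67 + 8.90
= 318.57 mOsm/kg

318.6 mOsm/kg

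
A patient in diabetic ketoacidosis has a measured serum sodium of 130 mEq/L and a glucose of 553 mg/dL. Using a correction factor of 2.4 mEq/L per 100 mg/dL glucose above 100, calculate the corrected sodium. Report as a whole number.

Corrected Na = measured Na + 2.4 · (glucose − 100)/100
= 130 + 2.4 · (553 − 100)/100
= 130 + 10.9
= 140.9 mEq/L

141 mEq/L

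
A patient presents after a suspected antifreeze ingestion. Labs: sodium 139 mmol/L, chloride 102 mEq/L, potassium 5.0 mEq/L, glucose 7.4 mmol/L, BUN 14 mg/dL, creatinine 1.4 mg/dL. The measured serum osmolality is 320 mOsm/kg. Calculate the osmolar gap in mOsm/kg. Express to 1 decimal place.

Calculated osmolality = 2·Na + glucose + BUN/2.8
= 2·139 + 7.4 + 14/2.8
= 278 + 7.40 + 5
= 290.4 mOsm/kg ≈ 290.4 mOsm/kg
Osmolar gap = measured − calculated = 320 − 290.4 = 29.6 mOsm/kg

29.6 mOsm/kg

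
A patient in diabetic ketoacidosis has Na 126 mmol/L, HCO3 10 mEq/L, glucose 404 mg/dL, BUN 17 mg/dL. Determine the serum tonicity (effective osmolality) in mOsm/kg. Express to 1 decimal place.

274.4 mOsm/kg

Effective osmolality excludes urea (freely permeant across cell membranes):
2·Na + glucose/18
= 2·126 + 404/18
= 252 + 22.44
= 274.44 mOsm/kg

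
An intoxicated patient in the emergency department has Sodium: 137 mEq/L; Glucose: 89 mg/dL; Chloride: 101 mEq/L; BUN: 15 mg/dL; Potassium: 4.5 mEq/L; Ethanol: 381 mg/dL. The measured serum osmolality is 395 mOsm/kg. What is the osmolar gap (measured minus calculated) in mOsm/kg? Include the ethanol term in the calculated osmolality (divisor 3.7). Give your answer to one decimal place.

Calculated osmolality = 2·Na + glucose/18 + BUN/2.8 + ethanol/3.7
= 2·137 + 89/18 + 15/2.8 + 381/3.7
= 274 + 4.94 + 5.36 + 102.97
= 387.27 mOsm/kg ≈ 387.3 mOsm/kg
Osmolar gap = measured − calculated = 395 − 387.3 = 7.7 mOsm/kg

7.7 mOsm/kg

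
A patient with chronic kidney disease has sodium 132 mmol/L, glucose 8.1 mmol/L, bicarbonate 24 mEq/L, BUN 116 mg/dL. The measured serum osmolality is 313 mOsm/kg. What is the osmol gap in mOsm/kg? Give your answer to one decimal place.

Calculated osmolality = 2·Na + glucose + BUN/2.8
= 2·132 + 8.1 + 116/2.8
= 264 + 8.10 + 41.43
= 313.53 mOsm/kg ≈ 313.5 mOsm/kg
Osmolar gap = measured − calculated = 313 − 313.5 = -0.5 mOsm/kg

-0.5 mOsm/kg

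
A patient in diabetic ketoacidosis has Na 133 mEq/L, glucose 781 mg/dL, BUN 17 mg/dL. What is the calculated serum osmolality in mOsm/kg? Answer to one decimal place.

315.5 mOsm/kg

Calculated osmolality = 2·Na + glucose/18 + BUN/2.8
= 2·133 + 781/18 + 17/2.8
= 266 + 43.39 + 6.07
= 315.46 mOsm/kg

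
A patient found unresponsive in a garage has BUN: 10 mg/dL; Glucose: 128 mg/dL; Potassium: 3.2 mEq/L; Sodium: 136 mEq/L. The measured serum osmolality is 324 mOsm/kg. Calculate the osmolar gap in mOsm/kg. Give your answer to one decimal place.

Calculated osmolality = 2·Na + glucose/18 + BUN/2.8
= 2·136 + 128/18 + 10/2.8
= 272 + 7.11 + 3.57
= 282.68 mOsm/kg ≈ 282.7 mOsm/kg
Osmolar gap = measured − calculated = 324 − 282.7 = 41.3 mOsm/kg

41.3 mOsm/kg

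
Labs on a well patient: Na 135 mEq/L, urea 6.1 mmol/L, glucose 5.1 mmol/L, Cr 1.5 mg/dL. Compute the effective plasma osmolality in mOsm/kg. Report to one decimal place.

Effective osmolality excludes urea (freely permeant across cell membranes):
2·Na + glucose
= 2·135 + 5.1
= 270 + 5.1
= 275.1 mOsm/kg

275.1 mOsm/kg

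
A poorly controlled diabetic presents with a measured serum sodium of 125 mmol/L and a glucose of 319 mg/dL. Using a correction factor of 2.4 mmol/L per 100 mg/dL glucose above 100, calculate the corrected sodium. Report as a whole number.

130 mmol/L

Corrected Na = measured Na + 2.4 · (glucose − 100)/100
= 125 + 2.4 · (319 − 100)/100
= 125 + 5.3
= 130.3 mmol/L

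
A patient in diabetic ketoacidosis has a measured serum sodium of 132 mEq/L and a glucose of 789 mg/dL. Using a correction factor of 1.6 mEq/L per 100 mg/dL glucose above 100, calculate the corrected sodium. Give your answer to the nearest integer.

143 mEq/L

Corrected Na = measured Na + 1.6 · (glucose − 100)/100
= 132 + 1.6 · (789 − 100)/100
= 132 + 11
= 143 mEq/L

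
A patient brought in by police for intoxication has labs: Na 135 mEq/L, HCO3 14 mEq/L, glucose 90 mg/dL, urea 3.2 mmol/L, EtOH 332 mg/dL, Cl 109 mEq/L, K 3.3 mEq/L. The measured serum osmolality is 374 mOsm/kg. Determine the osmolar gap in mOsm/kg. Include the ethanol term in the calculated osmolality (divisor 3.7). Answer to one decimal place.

6.1 mOsm/kg

Calculated osmolality = 2·Na + glucose/18 + urea + ethanol/3.7
= 2·135 + 90/18 + 3.2 + 332/3.7
= 270 + 5 + 3.20 + 89.73
= 367.93 mOsm/kg ≈ 367.9 mOsm/kg
Osmolar gap = measured − calculated = 374 − 367.9 = 6.1 mOsm/kg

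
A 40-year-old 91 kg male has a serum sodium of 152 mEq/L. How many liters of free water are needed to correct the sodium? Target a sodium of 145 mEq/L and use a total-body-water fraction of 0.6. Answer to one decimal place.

2.6 L

TBW = 0.6 · 91 = 54.6 L
Free water deficit = TBW · (Na/145 − 1)
= 54.6 · (152/145 − 1)
= 54.6 · 0.0483
= 2.64 L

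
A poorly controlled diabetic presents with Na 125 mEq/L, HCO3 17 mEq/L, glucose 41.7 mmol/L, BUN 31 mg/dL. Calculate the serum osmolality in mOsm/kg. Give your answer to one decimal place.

Calculated osmolality = 2·Na + glucose + BUN/2.8
= 2·125 + 41.7 + 31/2.8
= 250 + 41.70 + 11.07
= 302.77 mOsm/kg

302.8 mOsm/kg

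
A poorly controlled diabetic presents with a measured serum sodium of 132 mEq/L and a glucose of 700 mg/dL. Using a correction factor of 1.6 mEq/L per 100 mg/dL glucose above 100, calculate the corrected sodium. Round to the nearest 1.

142 mEq/L

Corrected Na = measured Na + 1.6 · (glucose − 100)/100
= 132 + 1.6 · (700 − 100)/100
= 132 + 9.6
= 141.6 mEq/L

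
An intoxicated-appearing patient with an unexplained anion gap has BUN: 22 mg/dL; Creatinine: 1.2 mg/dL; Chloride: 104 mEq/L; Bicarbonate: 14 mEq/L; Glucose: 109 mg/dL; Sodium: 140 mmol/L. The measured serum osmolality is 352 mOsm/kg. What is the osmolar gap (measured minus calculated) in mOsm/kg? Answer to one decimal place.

Calculated osmolality = 2·Na + glucose/18 + BUN/2.8
= 2·140 + 109/18 + 22/2.8
= 280 + 6.06 + 7.86
= 293.92 mOsm/kg ≈ 293.9 mOsm/kg
Osmolar gap = measured − calculated = 352 − 293.9 = 58.1 mOsm/kg

58.1 mOsm/kg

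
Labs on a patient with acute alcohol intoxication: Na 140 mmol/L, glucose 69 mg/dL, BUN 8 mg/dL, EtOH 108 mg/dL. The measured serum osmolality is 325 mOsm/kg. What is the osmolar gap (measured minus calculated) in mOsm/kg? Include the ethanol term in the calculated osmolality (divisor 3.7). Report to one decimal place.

9.1 mOsm/kg

Calculated osmolality = 2·Na + glucose/18 + BUN/2.8 + ethanol/3.7
= 2·140 + 69/18 + 8/2.8 + 108/3.7
= 280 + 3.83 + 2.86 + 29.19
= 315.88 mOsm/kg ≈ 315.9 mOsm/kg
Osmolar gap = measured − calculated = 325 − 315.9 = 9.1 mOsm/kg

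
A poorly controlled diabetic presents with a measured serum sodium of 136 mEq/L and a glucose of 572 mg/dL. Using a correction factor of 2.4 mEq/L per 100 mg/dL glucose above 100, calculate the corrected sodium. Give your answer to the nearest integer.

147 mEq/L

Corrected Na = measured Na + 2.4 · (glucose − 100)/100
= 136 + 2.4 · (572 − 100)/100
= 136 + 11.3
= 147.3 mEq/L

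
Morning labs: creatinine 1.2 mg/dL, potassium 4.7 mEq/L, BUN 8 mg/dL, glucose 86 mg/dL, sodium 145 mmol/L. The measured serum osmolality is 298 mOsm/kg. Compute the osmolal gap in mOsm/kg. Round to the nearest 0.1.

Calculated osmolality = 2·Na + glucose/18 + BUN/2.8
= 2·145 + 86/18 + 8/2.8
= 290 + 4.78 + 2.86
= 297.64 mOsm/kg ≈ 297.6 mOsm/kg
Osmolar gap = measured − calculated = 298 − 297.6 = 0.4 mOsm/kg

0.4 mOsm/kg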